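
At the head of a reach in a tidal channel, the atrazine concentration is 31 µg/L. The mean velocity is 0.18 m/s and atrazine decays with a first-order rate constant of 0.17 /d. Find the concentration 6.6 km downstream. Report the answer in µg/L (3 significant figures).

28.8 µg/L

Travel time t = 6.6 km / 0.18 m/s = 6600/0.18 = 3.667e+04 s = 0.4244 d.
First-order decay: C = 31·exp(−0.17·0.4244) = 31·0.9304 = 28.84 µg/L.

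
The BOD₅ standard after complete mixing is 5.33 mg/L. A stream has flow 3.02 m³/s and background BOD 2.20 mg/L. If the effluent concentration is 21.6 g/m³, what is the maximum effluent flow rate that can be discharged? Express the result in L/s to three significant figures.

581 L/s

Mass balance at complete mixing: C_std·(Q_w + Q_r) = Q_w·C_e + Q_r·C_b.
Rearranging, Q_w = Q_r·(C_std − C_b)/(C_e − C_std) = 3.02·(5.33 − 2.2) / (21.6 − 5.33) = 0.581 m³/s.
= 581 L/s.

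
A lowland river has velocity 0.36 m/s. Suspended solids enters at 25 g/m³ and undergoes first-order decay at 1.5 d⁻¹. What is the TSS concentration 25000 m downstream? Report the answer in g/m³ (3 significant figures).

Travel time t = 25000 m / 0.36 m/s = 2.5e+04/0.36 = 6.944e+04 s = 0.8038 d.
First-order decay: C = 25·exp(−1.5·0.8038) = 25·0.2995 = 7.488 g/m³.

7.49 g/m³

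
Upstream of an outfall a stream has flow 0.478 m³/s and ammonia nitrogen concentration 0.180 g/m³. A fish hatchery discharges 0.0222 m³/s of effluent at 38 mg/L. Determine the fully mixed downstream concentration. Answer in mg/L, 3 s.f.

1.86 mg/L

Flow-weighted mixing gives C = (0.0222·38 + 0.478·0.18) / (0.0222 + 0.478) = 0.9296/0.5002 = 1.859 mg/L.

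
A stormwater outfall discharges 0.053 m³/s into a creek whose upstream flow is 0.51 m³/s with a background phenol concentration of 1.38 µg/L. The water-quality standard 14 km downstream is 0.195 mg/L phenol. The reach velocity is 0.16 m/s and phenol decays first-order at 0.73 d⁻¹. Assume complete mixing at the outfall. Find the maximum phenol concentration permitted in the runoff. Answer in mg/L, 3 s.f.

1.38 µg/L = 0.00138 mg/L.
Travel time to the compliance point: t = 1.4e+04/0.16 = 8.75e+04 s = 1.013 d; decay factor exp(−0.73·1.013) = 0.4775.
So the concentration just after mixing may be at most 0.195/0.4775 = 0.4084 mg/L.
Mass balance: 0.4084·0.563 = 0.053·Cₑ + 0.51·0.00138.
Cₑ = (0.2299 − 0.0007038) / 0.053 = 4.325 mg/L.

4.33 mg/L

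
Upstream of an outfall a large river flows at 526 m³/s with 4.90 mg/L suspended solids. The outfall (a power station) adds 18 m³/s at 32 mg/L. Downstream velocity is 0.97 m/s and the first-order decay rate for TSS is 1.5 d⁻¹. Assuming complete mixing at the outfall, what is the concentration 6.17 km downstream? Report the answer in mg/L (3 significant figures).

5.19 mg/L

After complete mixing, C₀ = (18·32 + 526·4.9) / 544 = 5.797 mg/L.
Travel time t = 6170 m / 0.97 m/s = 6361 s = 0.07362 d.
C = 5.797·exp(−1.5·0.07362) = 5.797·0.8954 = 5.191 mg/L.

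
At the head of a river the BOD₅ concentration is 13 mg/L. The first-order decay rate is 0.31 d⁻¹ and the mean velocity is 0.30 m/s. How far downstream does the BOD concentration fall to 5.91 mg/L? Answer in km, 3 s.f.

From C = C₀·e^(−kt), t = ln(C₀/C)/k = ln(13/5.91)/0.31 = 0.7883/0.31 = 2.543 d.
Distance = v·t = 0.30 m/s × 2.197e+05 s = 6.591e+04 m = 65.91 km.

65.9 km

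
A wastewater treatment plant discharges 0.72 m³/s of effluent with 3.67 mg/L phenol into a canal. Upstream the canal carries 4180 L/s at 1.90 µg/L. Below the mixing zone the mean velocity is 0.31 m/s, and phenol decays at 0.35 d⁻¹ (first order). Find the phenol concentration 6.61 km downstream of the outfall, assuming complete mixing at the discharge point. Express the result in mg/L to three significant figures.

0.496 mg/L

4180 L/s = 4.18 m³/s.
1.90 µg/L = 0.0019 mg/L.
After complete mixing, C₀ = (0.72·3.67 + 4.18·0.0019) / 4.9 = 0.5409 mg/L.
Travel time t = 6610 m / 0.31 m/s = 2.132e+04 s = 0.2468 d.
C = 0.5409·exp(−0.35·0.2468) = 0.5409·0.9172 = 0.4961 mg/L.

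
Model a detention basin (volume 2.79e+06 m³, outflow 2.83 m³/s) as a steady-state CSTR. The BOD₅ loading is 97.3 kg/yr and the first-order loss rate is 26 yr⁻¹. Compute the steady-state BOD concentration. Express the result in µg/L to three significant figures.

Outflow Q = 2.83 m³/s × 3.156e+07 s/yr = 8.931e+07 m³/yr.
Steady-state CSTR mass balance: W = Q·C + k·V·C, so C = W/(Q + kV).
Q + kV = 8.931e+07 + 26·2.79e+06 = 1.618e+08 m³/yr.
C = 97.3/1.618e+08 = 6.012e-07 kg/m³ = 0.0006012 mg/L = 0.6012 µg/L.

0.601 µg/L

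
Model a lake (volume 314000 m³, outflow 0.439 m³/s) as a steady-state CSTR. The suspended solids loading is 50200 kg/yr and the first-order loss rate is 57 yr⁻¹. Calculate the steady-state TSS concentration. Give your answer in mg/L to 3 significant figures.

Outflow Q = 0.439 m³/s × 3.156e+07 s/yr = 1.385e+07 m³/yr.
Steady-state CSTR mass balance: W = Q·C + k·V·C, so C = W/(Q + kV).
Q + kV = 1.385e+07 + 57·314000 = 3.175e+07 m³/yr.
C = 50200/3.175e+07 = 0.001581 kg/m³ = 1.581 mg/L.

1.58 mg/L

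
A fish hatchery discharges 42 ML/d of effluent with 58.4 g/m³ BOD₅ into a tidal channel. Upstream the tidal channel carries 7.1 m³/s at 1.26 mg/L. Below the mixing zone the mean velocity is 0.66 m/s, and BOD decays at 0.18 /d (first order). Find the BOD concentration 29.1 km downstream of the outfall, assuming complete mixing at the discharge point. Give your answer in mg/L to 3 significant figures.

42 ML/d = 0.4861 m³/s.
After complete mixing, C₀ = (0.4861·58.4 + 7.1·1.26) / 7.586 = 4.921 mg/L.
Travel time t = 2.91e+04 m / 0.66 m/s = 4.409e+04 s = 0.5103 d.
C = 4.921·exp(−0.18·0.5103) = 4.921·0.9122 = 4.49 mg/L.

4.49 mg/L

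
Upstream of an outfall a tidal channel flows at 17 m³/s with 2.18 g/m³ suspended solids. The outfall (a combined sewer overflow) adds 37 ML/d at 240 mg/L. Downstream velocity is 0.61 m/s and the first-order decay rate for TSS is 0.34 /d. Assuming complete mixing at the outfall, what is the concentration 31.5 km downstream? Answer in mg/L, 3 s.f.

37 ML/d = 0.4282 m³/s.
After complete mixing, C₀ = (0.4282·240 + 17·2.18) / 17.43 = 8.024 mg/L.
Travel time t = 3.15e+04 m / 0.61 m/s = 5.164e+04 s = 0.5977 d.
C = 8.024·exp(−0.34·0.5977) = 8.024·0.8161 = 6.548 mg/L.

6.55 mg/L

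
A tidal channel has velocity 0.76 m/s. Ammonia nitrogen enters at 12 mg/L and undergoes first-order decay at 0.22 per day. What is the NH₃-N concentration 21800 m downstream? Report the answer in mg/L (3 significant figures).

11.2 mg/L

Travel time t = 21800 m / 0.76 m/s = 2.18e+04/0.76 = 2.868e+04 s = 0.332 d.
First-order decay: C = 12·exp(−0.22·0.332) = 12·0.9296 = 11.15 mg/L.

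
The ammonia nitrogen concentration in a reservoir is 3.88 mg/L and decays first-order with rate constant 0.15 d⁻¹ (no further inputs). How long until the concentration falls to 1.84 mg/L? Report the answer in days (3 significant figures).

4.97 d

t = ln(C₀/C)/k = ln(3.88/1.84)/0.15 = 0.7461/0.15 = 4.974 d.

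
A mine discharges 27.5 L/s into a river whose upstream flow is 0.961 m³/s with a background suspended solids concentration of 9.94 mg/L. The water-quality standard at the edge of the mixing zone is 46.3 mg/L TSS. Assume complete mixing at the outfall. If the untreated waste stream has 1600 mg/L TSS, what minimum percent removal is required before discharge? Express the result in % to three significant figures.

27.5 L/s = 0.0275 m³/s.
Mass balance: 46.3·0.9885 = 0.0275·Cₑ + 0.961·9.94.
Cₑ = (45.77 − 9.552) / 0.0275 = 1317 mg/L.
Required removal = 1 − 1317/1600 = 17.69 %.

17.7 %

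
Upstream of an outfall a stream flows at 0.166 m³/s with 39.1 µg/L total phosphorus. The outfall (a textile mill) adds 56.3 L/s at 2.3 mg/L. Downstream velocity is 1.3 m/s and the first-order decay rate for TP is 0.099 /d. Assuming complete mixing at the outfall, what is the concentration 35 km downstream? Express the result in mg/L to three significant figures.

56.3 L/s = 0.0563 m³/s.
39.1 µg/L = 0.0391 mg/L.
After complete mixing, C₀ = (0.0563·2.3 + 0.166·0.0391) / 0.2223 = 0.6117 mg/L.
Travel time t = 3.5e+04 m / 1.3 m/s = 2.692e+04 s = 0.3116 d.
C = 0.6117·exp(−0.099·0.3116) = 0.6117·0.9696 = 0.5931 mg/L.

0.593 mg/L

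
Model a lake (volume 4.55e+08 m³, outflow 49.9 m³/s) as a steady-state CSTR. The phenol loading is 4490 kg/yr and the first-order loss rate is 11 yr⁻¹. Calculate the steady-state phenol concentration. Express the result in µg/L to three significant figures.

Outflow Q = 49.9 m³/s × 3.156e+07 s/yr = 1.575e+09 m³/yr.
Steady-state CSTR mass balance: W = Q·C + k·V·C, so C = W/(Q + kV).
Q + kV = 1.575e+09 + 11·4.55e+08 = 6.58e+09 m³/yr.
C = 4490/6.58e+09 = 6.824e-07 kg/m³ = 0.0006824 mg/L = 0.6824 µg/L.

0.682 µg/L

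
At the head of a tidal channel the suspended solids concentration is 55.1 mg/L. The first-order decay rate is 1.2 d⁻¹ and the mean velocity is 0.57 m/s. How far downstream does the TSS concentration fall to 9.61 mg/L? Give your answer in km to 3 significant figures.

From C = C₀·e^(−kt), t = ln(C₀/C)/k = ln(55.1/9.61)/1.2 = 1.746/1.2 = 1.455 d.
Distance = v·t = 0.57 m/s × 1.257e+05 s = 7.167e+04 m = 71.67 km.

71.7 km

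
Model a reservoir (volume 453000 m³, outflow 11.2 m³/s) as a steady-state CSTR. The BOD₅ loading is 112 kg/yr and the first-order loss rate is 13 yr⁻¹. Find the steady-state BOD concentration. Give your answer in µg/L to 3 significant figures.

Outflow Q = 11.2 m³/s × 3.156e+07 s/yr = 3.534e+08 m³/yr.
Steady-state CSTR mass balance: W = Q·C + k·V·C, so C = W/(Q + kV).
Q + kV = 3.534e+08 + 13·453000 = 3.593e+08 m³/yr.
C = 112/3.593e+08 = 3.117e-07 kg/m³ = 0.0003117 mg/L = 0.3117 µg/L.

0.312 µg/L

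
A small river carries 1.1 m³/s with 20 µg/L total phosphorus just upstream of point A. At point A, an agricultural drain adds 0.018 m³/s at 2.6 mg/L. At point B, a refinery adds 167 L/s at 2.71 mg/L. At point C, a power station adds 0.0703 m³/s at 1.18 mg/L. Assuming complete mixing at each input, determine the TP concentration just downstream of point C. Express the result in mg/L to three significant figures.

0.446 mg/L

20 µg/L = 0.02 mg/L.
After input A: C = (1.1·0.02 + 0.018·2.6) / 1.118 = 0.06154 mg/L.
167 L/s = 0.167 m³/s.
After input B: C = (1.118·0.06154 + 0.167·2.71) / 1.285 = 0.4057 mg/L.
After input C: C = (1.285·0.4057 + 0.0703·1.18) / 1.355 = 0.4459 mg/L.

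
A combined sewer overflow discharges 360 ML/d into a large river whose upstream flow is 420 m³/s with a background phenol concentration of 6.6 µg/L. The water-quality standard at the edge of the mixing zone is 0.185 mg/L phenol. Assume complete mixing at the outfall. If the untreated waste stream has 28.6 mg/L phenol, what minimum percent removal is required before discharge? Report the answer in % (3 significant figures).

360 ML/d = 4.167 m³/s.
6.6 µg/L = 0.0066 mg/L.
Mass balance: 0.185·424.2 = 4.167·Cₑ + 420·0.0066.
Cₑ = (78.47 − 2.772) / 4.167 = 18.17 mg/L.
Required removal = 1 − 18.17/28.6 = 36.48 %.

36.5 %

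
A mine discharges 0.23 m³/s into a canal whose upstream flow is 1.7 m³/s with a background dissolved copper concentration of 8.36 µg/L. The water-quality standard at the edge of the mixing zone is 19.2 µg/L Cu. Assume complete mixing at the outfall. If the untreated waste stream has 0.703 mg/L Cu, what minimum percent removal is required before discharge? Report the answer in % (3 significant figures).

8.36 µg/L = 0.00836 mg/L.
19.2 µg/L = 0.0192 mg/L.
Mass balance: 0.0192·1.93 = 0.23·Cₑ + 1.7·0.00836.
Cₑ = (0.03706 − 0.01421) / 0.23 = 0.09932 mg/L.
Required removal = 1 − 0.09932/0.703 = 85.87 %.

85.9 %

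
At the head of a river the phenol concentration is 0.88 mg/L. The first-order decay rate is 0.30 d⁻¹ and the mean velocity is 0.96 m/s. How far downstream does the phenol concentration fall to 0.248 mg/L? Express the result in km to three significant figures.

From C = C₀·e^(−kt), t = ln(C₀/C)/k = ln(0.88/0.248)/0.30 = 1.266/0.30 = 4.222 d.
Distance = v·t = 0.96 m/s × 3.648e+05 s = 3.502e+05 m = 350.2 km.

350 km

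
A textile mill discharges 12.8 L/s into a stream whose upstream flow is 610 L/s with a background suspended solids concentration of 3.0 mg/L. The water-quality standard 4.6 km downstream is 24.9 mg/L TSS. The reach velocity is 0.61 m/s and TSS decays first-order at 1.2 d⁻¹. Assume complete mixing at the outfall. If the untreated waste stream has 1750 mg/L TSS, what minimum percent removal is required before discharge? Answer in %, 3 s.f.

12.8 L/s = 0.0128 m³/s.
610 L/s = 0.61 m³/s.
Travel time to the compliance point: t = 4600/0.61 = 7541 s = 0.08728 d; decay factor exp(−1.2·0.08728) = 0.9006.
So the concentration just after mixing may be at most 24.9/0.9006 = 27.65 mg/L.
Mass balance: 27.65·0.6228 = 0.0128·Cₑ + 0.61·3.
Cₑ = (17.22 − 1.83) / 0.0128 = 1202 mg/L.
Required removal = 1 − 1202/1750 = 31.29 %.

31.3 %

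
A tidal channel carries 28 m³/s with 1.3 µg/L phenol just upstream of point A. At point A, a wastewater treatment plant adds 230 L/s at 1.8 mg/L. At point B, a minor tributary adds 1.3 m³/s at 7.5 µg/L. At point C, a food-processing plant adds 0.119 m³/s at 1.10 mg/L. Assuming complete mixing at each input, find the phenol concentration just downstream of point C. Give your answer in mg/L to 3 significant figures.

0.0199 mg/L

1.3 µg/L = 0.0013 mg/L.
230 L/s = 0.23 m³/s.
After input A: C = (28·0.0013 + 0.23·1.8) / 28.23 = 0.01595 mg/L.
7.5 µg/L = 0.0075 mg/L.
After input B: C = (28.23·0.01595 + 1.3·0.0075) / 29.53 = 0.01558 mg/L.
After input C: C = (29.53·0.01558 + 0.119·1.1) / 29.65 = 0.01993 mg/L.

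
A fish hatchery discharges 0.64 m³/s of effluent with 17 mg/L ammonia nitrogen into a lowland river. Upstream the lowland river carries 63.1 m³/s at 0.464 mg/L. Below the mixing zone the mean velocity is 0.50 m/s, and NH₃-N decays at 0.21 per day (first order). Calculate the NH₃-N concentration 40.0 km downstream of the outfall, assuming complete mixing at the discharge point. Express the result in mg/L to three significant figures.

After complete mixing, C₀ = (0.64·17 + 63.1·0.464) / 63.74 = 0.63 mg/L.
Travel time t = 4e+04 m / 0.50 m/s = 8e+04 s = 0.9259 d.
C = 0.63·exp(−0.21·0.9259) = 0.63·0.8233 = 0.5187 mg/L.

0.519 mg/L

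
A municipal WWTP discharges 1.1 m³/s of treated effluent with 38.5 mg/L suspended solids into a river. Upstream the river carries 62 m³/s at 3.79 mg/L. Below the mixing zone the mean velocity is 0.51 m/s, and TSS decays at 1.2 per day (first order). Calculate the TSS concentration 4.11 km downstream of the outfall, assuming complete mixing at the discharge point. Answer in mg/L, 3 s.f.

After complete mixing, C₀ = (1.1·38.5 + 62·3.79) / 63.1 = 4.395 mg/L.
Travel time t = 4110 m / 0.51 m/s = 8059 s = 0.09327 d.
C = 4.395·exp(−1.2·0.09327) = 4.395·0.8941 = 3.93 mg/L.

3.93 mg/L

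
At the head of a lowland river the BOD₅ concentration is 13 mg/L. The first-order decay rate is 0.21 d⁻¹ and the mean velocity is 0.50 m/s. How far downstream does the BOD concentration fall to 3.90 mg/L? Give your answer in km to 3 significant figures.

From C = C₀·e^(−kt), t = ln(C₀/C)/k = ln(13/3.90)/0.21 = 1.204/0.21 = 5.733 d.
Distance = v·t = 0.50 m/s × 4.953e+05 s = 2.477e+05 m = 247.7 km.

248 km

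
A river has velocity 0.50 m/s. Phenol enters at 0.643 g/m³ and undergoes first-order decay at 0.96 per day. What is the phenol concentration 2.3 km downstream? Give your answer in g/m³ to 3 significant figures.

Travel time t = 2.3 km / 0.50 m/s = 2300/0.50 = 4600 s = 0.05324 d.
First-order decay: C = 0.643·exp(−0.96·0.05324) = 0.643·0.9502 = 0.611 g/m³.

0.611 g/m³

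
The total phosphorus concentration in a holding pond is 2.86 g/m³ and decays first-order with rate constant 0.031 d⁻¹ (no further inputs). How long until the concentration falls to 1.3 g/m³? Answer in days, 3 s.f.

t = ln(C₀/C)/k = ln(2.86/1.3)/0.031 = 0.7885/0.031 = 25.43 d.

25.4 d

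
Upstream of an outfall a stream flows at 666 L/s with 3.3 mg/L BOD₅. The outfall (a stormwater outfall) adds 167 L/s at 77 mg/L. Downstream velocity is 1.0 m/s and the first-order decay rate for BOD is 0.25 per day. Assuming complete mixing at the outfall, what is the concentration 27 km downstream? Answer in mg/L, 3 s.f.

167 L/s = 0.167 m³/s.
666 L/s = 0.666 m³/s.
After complete mixing, C₀ = (0.167·77 + 0.666·3.3) / 0.833 = 18.08 mg/L.
Travel time t = 2.7e+04 m / 1.0 m/s = 2.7e+04 s = 0.3125 d.
C = 18.08·exp(−0.25·0.3125) = 18.08·0.9248 = 16.72 mg/L.

16.7 mg/L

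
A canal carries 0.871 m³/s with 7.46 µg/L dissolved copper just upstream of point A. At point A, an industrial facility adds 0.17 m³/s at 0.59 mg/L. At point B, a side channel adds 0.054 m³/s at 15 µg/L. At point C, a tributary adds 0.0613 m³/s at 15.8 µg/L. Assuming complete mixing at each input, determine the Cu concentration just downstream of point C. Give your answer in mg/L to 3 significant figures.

7.46 µg/L = 0.00746 mg/L.
After input A: C = (0.871·0.00746 + 0.17·0.59) / 1.041 = 0.1026 mg/L.
15 µg/L = 0.015 mg/L.
After input B: C = (1.041·0.1026 + 0.054·0.015) / 1.095 = 0.09827 mg/L.
15.8 µg/L = 0.0158 mg/L.
After input C: C = (1.095·0.09827 + 0.0613·0.0158) / 1.156 = 0.0939 mg/L.

0.0939 mg/L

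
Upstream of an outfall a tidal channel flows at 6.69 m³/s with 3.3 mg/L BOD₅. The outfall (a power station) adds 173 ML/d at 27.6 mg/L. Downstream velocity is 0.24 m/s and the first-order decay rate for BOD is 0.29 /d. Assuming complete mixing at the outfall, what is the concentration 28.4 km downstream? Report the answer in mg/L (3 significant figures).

5.98 mg/L

173 ML/d = 2.002 m³/s.
After complete mixing, C₀ = (2.002·27.6 + 6.69·3.3) / 8.692 = 8.898 mg/L.
Travel time t = 2.84e+04 m / 0.24 m/s = 1.183e+05 s = 1.37 d.
C = 8.898·exp(−0.29·1.37) = 8.898·0.6722 = 5.981 mg/L.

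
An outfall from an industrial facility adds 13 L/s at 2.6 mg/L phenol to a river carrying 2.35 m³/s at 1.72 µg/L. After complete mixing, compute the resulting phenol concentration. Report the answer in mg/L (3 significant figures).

13 L/s = 0.013 m³/s.
1.72 µg/L = 0.00172 mg/L.
By mass balance at complete mixing, C = (0.013·2.6 + 2.35·0.00172) / (0.013 + 2.35) = 0.03784/2.363 = 0.01601 mg/L.

0.0160 mg/L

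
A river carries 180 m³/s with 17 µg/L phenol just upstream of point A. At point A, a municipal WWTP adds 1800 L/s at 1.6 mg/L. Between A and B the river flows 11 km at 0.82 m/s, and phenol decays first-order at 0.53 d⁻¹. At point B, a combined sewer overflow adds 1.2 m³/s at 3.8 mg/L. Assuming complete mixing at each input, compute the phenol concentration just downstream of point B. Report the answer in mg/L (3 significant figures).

0.0548 mg/L

17 µg/L = 0.017 mg/L.
1800 L/s = 1.8 m³/s.
After input A: C = (180·0.017 + 1.8·1.6) / 181.8 = 0.03267 mg/L.
Over the 11 km reach to input B (t = 1.341e+04 s = 0.1553 d), decay gives C = 0.03267·exp(−0.53·0.1553) = 0.03009 mg/L.
After input B: C = (181.8·0.03009 + 1.2·3.8) / 183 = 0.05481 mg/L.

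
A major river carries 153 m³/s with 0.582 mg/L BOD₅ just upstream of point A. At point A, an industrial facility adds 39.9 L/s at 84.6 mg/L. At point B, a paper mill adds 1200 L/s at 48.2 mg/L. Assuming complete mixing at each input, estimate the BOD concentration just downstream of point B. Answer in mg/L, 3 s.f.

39.9 L/s = 0.0399 m³/s.
After input A: C = (153·0.582 + 0.0399·84.6) / 153 = 0.6039 mg/L.
1200 L/s = 1.2 m³/s.
After input B: C = (153·0.6039 + 1.2·48.2) / 154.2 = 0.9742 mg/L.

0.974 mg/L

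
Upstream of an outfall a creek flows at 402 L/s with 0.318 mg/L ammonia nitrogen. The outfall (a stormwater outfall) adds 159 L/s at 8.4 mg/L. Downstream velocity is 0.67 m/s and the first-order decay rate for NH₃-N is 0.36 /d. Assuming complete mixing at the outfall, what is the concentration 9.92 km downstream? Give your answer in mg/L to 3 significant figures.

159 L/s = 0.159 m³/s.
402 L/s = 0.402 m³/s.
After complete mixing, C₀ = (0.159·8.4 + 0.402·0.318) / 0.561 = 2.609 mg/L.
Travel time t = 9920 m / 0.67 m/s = 1.481e+04 s = 0.1714 d.
C = 2.609·exp(−0.36·0.1714) = 2.609·0.9402 = 2.453 mg/L.

2.45 mg/L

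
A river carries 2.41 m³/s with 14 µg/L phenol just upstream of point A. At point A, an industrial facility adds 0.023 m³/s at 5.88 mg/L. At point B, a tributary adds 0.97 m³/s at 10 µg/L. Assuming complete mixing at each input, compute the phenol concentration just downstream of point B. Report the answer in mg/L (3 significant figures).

14 µg/L = 0.014 mg/L.
After input A: C = (2.41·0.014 + 0.023·5.88) / 2.433 = 0.06945 mg/L.
10 µg/L = 0.01 mg/L.
After input B: C = (2.433·0.06945 + 0.97·0.01) / 3.403 = 0.05251 mg/L.

0.0525 mg/L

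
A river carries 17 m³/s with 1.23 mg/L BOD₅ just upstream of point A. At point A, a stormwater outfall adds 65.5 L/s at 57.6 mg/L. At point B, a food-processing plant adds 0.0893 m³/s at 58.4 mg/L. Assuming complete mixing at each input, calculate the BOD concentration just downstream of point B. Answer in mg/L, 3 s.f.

1.74 mg/L

65.5 L/s = 0.0655 m³/s.
After input A: C = (17·1.23 + 0.0655·57.6) / 17.07 = 1.446 mg/L.
After input B: C = (17.07·1.446 + 0.0893·58.4) / 17.15 = 1.743 mg/L.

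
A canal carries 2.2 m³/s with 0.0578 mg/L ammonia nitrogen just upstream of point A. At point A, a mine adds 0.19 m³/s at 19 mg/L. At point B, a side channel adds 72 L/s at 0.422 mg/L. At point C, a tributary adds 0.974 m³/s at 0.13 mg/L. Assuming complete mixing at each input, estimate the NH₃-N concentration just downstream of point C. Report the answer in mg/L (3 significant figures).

1.13 mg/L

After input A: C = (2.2·0.0578 + 0.19·19) / 2.39 = 1.564 mg/L.
72 L/s = 0.072 m³/s.
After input B: C = (2.39·1.564 + 0.072·0.422) / 2.462 = 1.53 mg/L.
After input C: C = (2.462·1.53 + 0.974·0.13) / 3.436 = 1.133 mg/L.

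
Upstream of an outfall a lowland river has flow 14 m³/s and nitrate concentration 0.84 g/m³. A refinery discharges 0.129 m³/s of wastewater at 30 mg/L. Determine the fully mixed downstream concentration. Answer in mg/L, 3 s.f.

1.11 mg/L

Conservation of mass across the mixing zone: C = (0.129·30 + 14·0.84) / (0.129 + 14) = 15.63/14.13 = 1.106 mg/L.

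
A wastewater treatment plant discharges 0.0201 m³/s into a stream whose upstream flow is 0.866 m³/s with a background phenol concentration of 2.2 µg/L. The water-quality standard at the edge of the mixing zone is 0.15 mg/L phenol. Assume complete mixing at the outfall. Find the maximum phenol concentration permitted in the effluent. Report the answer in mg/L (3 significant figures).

6.52 mg/L

2.2 µg/L = 0.0022 mg/L.
Mass balance: 0.15·0.8861 = 0.0201·Cₑ + 0.866·0.0022.
Cₑ = (0.1329 − 0.001905) / 0.0201 = 6.518 mg/L.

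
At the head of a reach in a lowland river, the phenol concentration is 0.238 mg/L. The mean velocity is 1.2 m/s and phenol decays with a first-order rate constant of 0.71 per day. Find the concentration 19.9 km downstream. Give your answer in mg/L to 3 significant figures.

0.208 mg/L

Travel time t = 19.9 km / 1.2 m/s = 1.99e+04/1.2 = 1.658e+04 s = 0.1919 d.
First-order decay: C = 0.238·exp(−0.71·0.1919) = 0.238·0.8726 = 0.2077 mg/L.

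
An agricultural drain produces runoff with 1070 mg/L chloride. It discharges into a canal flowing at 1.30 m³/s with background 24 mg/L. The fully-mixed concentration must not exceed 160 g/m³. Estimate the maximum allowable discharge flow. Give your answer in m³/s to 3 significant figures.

Mass balance at complete mixing: C_std·(Q_w + Q_r) = Q_w·C_e + Q_r·C_b.
Rearranging, Q_w = Q_r·(C_std − C_b)/(C_e − C_std) = 1.30·(160 − 24) / (1070 − 160) = 0.1943 m³/s.

0.194 m³/s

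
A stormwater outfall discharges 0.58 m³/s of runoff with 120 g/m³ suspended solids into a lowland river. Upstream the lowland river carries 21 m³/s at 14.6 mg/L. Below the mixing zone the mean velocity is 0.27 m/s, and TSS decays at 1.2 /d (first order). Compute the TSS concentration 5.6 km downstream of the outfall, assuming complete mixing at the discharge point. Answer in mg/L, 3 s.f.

After complete mixing, C₀ = (0.58·120 + 21·14.6) / 21.58 = 17.43 mg/L.
Travel time t = 5600 m / 0.27 m/s = 2.074e+04 s = 0.2401 d.
C = 17.43·exp(−1.2·0.2401) = 17.43·0.7497 = 13.07 mg/L.

13.1 mg/L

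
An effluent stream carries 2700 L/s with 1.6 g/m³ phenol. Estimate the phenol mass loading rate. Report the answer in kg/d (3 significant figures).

2700 L/s = 2.7 m³/s.
Mass flux = Q·C = 2.7 m³/s × 1.6 g/m³ = 4.32 g/s.
= 4.32 g/s × 86.4 = 373.2 kg/d.

373 kg/d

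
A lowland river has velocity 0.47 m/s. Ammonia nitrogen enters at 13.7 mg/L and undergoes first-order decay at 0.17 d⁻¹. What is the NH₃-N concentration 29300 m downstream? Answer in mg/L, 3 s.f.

12.1 mg/L

Travel time t = 29300 m / 0.47 m/s = 2.93e+04/0.47 = 6.234e+04 s = 0.7215 d.
First-order decay: C = 13.7·exp(−0.17·0.7215) = 13.7·0.8846 = 12.12 mg/L.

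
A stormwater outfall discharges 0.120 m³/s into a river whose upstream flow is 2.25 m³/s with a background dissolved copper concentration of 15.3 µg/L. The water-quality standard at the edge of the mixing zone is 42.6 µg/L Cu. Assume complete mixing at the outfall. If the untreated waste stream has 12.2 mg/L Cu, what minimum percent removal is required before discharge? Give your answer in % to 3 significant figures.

95.5 %

15.3 µg/L = 0.0153 mg/L.
42.6 µg/L = 0.0426 mg/L.
Mass balance: 0.0426·2.37 = 0.12·Cₑ + 2.25·0.0153.
Cₑ = (0.101 − 0.03443) / 0.12 = 0.5545 mg/L.
Required removal = 1 − 0.5545/12.2 = 95.46 %.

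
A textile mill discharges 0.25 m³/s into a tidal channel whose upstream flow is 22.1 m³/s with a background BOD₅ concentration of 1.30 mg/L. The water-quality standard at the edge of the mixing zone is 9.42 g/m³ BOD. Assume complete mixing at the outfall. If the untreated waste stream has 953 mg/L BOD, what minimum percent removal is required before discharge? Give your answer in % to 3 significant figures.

23.7 %

Mass balance: 9.42·22.35 = 0.25·Cₑ + 22.1·1.3.
Cₑ = (210.5 − 28.73) / 0.25 = 727.2 mg/L.
Required removal = 1 − 727.2/953 = 23.69 %.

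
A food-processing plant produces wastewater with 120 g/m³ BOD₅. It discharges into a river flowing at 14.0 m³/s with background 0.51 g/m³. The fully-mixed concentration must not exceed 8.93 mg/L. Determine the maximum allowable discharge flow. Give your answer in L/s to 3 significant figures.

1060 L/s

Mass balance at complete mixing: C_std·(Q_w + Q_r) = Q_w·C_e + Q_r·C_b.
Rearranging, Q_w = Q_r·(C_std − C_b)/(C_e − C_std) = 14.0·(8.93 − 0.51) / (120 − 8.93) = 1.061 m³/s.
= 1061 L/s.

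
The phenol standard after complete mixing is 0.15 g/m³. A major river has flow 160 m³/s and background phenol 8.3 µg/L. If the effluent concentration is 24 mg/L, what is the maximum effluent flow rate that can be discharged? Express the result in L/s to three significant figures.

951 L/s

8.3 µg/L = 0.0083 mg/L.
Mass balance at complete mixing: C_std·(Q_w + Q_r) = Q_w·C_e + Q_r·C_b.
Rearranging, Q_w = Q_r·(C_std − C_b)/(C_e − C_std) = 160·(0.15 − 0.0083) / (24 − 0.15) = 0.9506 m³/s.
= 950.6 L/s.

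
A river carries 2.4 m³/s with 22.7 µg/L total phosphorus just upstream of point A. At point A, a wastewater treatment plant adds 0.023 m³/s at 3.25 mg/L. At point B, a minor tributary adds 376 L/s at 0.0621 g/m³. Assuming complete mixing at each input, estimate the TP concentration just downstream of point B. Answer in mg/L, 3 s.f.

22.7 µg/L = 0.0227 mg/L.
After input A: C = (2.4·0.0227 + 0.023·3.25) / 2.423 = 0.05333 mg/L.
376 L/s = 0.376 m³/s.
After input B: C = (2.423·0.05333 + 0.376·0.0621) / 2.799 = 0.05451 mg/L.

0.0545 mg/L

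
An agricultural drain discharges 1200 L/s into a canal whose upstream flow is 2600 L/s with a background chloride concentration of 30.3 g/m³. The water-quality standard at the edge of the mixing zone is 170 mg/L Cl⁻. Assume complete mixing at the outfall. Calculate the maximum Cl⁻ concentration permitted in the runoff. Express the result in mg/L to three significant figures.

473 mg/L

1200 L/s = 1.2 m³/s.
2600 L/s = 2.6 m³/s.
Mass balance: 170·3.8 = 1.2·Cₑ + 2.6·30.3.
Cₑ = (646 − 78.78) / 1.2 = 472.7 mg/L.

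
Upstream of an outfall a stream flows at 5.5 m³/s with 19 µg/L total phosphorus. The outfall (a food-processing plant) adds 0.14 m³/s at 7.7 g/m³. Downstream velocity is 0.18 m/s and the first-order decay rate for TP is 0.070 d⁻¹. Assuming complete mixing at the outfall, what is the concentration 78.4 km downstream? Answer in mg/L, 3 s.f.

0.147 mg/L

19 µg/L = 0.019 mg/L.
After complete mixing, C₀ = (0.14·7.7 + 5.5·0.019) / 5.64 = 0.2097 mg/L.
Travel time t = 7.84e+04 m / 0.18 m/s = 4.356e+05 s = 5.041 d.
C = 0.2097·exp(−0.070·5.041) = 0.2097·0.7027 = 0.1473 mg/L.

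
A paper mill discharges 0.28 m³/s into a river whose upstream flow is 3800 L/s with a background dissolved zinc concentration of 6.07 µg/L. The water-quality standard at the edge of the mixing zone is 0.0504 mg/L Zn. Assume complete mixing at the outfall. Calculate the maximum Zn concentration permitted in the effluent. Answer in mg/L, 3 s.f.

0.652 mg/L

3800 L/s = 3.8 m³/s.
6.07 µg/L = 0.00607 mg/L.
Mass balance: 0.0504·4.08 = 0.28·Cₑ + 3.8·0.00607.
Cₑ = (0.2056 − 0.02307) / 0.28 = 0.652 mg/L.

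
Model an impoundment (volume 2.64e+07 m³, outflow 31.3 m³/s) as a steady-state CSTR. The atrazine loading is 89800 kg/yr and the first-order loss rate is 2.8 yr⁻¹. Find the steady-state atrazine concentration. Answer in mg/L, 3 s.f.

0.0846 mg/L

Outflow Q = 31.3 m³/s × 3.156e+07 s/yr = 9.878e+08 m³/yr.
Steady-state CSTR mass balance: W = Q·C + k·V·C, so C = W/(Q + kV).
Q + kV = 9.878e+08 + 2.8·2.64e+07 = 1.062e+09 m³/yr.
C = 89800/1.062e+09 = 8.458e-05 kg/m³ = 0.08458 mg/L.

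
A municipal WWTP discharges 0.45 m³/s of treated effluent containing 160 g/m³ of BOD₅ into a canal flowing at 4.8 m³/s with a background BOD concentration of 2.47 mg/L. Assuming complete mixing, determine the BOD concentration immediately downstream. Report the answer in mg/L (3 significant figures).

16.0 mg/L

By mass balance at complete mixing, C = (0.45·160 + 4.8·2.47) / (0.45 + 4.8) = 83.86/5.25 = 15.97 mg/L.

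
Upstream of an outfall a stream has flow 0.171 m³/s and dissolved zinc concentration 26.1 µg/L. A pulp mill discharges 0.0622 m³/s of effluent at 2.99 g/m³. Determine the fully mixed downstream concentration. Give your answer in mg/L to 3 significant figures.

26.1 µg/L = 0.0261 mg/L.
By mass balance at complete mixing, C = (0.0622·2.99 + 0.171·0.0261) / (0.0622 + 0.171) = 0.1904/0.2332 = 0.8166 mg/L.

0.817 mg/L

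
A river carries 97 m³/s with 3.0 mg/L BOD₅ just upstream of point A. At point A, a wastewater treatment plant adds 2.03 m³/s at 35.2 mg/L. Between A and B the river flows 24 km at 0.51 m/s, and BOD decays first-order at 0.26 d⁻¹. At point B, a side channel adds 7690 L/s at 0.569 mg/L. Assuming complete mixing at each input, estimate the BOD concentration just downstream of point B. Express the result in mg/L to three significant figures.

After input A: C = (97·3 + 2.03·35.2) / 99.03 = 3.66 mg/L.
Over the 24 km reach to input B (t = 4.706e+04 s = 0.5447 d), decay gives C = 3.66·exp(−0.26·0.5447) = 3.177 mg/L.
7690 L/s = 7.69 m³/s.
After input B: C = (99.03·3.177 + 7.69·0.569) / 106.7 = 2.989 mg/L.

2.99 mg/L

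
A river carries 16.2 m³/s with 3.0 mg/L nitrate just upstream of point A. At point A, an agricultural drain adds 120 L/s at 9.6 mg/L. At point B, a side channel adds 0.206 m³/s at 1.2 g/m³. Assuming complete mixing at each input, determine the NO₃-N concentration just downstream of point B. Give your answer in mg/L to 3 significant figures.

3.03 mg/L

120 L/s = 0.12 m³/s.
After input A: C = (16.2·3 + 0.12·9.6) / 16.32 = 3.049 mg/L.
After input B: C = (16.32·3.049 + 0.206·1.2) / 16.53 = 3.025 mg/L.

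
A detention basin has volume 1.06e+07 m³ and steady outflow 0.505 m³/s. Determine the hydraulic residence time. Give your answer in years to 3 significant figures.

0.665 yr

Q = 0.505 m³/s × 3.156e+07 s/yr = 1.594e+07 m³/yr.
Hydraulic residence time τ = V/Q = 1.06e+07/1.594e+07 = 0.6651 yr.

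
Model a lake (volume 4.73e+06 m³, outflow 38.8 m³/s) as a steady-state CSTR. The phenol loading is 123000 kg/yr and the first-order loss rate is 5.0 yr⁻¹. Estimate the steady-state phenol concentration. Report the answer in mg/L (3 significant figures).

Outflow Q = 38.8 m³/s × 3.156e+07 s/yr = 1.224e+09 m³/yr.
Steady-state CSTR mass balance: W = Q·C + k·V·C, so C = W/(Q + kV).
Q + kV = 1.224e+09 + 5.0·4.73e+06 = 1.248e+09 m³/yr.
C = 123000/1.248e+09 = 9.855e-05 kg/m³ = 0.09855 mg/L.

0.0986 mg/L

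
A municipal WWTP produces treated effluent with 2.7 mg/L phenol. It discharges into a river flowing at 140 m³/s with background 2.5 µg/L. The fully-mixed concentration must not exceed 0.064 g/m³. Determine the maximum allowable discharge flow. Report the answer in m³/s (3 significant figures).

2.5 µg/L = 0.0025 mg/L.
Mass balance at complete mixing: C_std·(Q_w + Q_r) = Q_w·C_e + Q_r·C_b.
Rearranging, Q_w = Q_r·(C_std − C_b)/(C_e − C_std) = 140·(0.064 − 0.0025) / (2.7 − 0.064) = 3.266 m³/s.

3.27 m³/s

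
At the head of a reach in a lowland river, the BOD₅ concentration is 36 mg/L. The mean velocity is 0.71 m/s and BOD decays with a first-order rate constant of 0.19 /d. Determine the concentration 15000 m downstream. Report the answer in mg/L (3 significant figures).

Travel time t = 15000 m / 0.71 m/s = 1.5e+04/0.71 = 2.113e+04 s = 0.2445 d.
First-order decay: C = 36·exp(−0.19·0.2445) = 36·0.9546 = 34.37 mg/L.

34.4 mg/L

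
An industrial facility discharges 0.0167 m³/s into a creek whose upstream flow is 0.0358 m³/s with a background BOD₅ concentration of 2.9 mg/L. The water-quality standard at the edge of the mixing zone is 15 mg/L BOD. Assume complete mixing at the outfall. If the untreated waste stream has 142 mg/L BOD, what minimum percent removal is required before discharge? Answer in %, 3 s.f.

71.2 %

Mass balance: 15·0.0525 = 0.0167·Cₑ + 0.0358·2.9.
Cₑ = (0.7875 − 0.1038) / 0.0167 = 40.94 mg/L.
Required removal = 1 − 40.94/142 = 71.17 %.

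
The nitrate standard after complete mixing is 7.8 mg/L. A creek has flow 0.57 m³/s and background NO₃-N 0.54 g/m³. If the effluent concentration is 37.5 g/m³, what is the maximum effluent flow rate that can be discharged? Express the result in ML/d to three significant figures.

Mass balance at complete mixing: C_std·(Q_w + Q_r) = Q_w·C_e + Q_r·C_b.
Rearranging, Q_w = Q_r·(C_std − C_b)/(C_e − C_std) = 0.57·(7.8 − 0.54) / (37.5 − 7.8) = 0.1393 m³/s.
= 12.04 ML/d.

12.0 ML/d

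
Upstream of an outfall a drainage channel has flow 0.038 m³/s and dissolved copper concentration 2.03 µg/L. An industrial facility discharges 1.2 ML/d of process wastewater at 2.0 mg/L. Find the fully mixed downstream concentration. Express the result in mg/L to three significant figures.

1.2 ML/d = 0.01389 m³/s.
2.03 µg/L = 0.00203 mg/L.
Conservation of mass across the mixing zone: C = (0.01389·2 + 0.038·0.00203) / (0.01389 + 0.038) = 0.02785/0.05189 = 0.5368 mg/L.

0.537 mg/L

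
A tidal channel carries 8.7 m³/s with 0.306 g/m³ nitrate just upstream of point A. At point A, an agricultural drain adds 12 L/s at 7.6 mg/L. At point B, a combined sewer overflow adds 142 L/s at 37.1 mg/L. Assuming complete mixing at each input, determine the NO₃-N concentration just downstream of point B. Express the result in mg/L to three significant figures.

12 L/s = 0.012 m³/s.
After input A: C = (8.7·0.306 + 0.012·7.6) / 8.712 = 0.316 mg/L.
142 L/s = 0.142 m³/s.
After input B: C = (8.712·0.316 + 0.142·37.1) / 8.854 = 0.906 mg/L.

0.906 mg/L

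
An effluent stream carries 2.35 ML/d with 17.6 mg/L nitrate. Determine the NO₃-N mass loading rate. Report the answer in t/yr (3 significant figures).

15.1 t/yr

2.35 ML/d = 0.0272 m³/s.
Mass flux = Q·C = 0.0272 m³/s × 17.6 g/m³ = 0.4787 g/s.
= 0.4787 g/s × 31.56 = 15.11 t/yr.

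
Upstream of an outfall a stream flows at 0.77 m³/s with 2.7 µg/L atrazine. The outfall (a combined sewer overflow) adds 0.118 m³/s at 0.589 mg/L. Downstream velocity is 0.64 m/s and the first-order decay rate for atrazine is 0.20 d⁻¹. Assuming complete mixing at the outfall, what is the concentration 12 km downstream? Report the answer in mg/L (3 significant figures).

2.7 µg/L = 0.0027 mg/L.
After complete mixing, C₀ = (0.118·0.589 + 0.77·0.0027) / 0.888 = 0.08061 mg/L.
Travel time t = 1.2e+04 m / 0.64 m/s = 1.875e+04 s = 0.217 d.
C = 0.08061·exp(−0.20·0.217) = 0.08061·0.9575 = 0.07719 mg/L.

0.0772 mg/L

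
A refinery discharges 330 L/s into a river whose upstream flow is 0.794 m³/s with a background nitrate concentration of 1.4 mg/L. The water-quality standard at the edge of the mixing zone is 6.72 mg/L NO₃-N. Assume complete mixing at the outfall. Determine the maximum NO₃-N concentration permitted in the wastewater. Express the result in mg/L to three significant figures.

330 L/s = 0.33 m³/s.
Mass balance: 6.72·1.124 = 0.33·Cₑ + 0.794·1.4.
Cₑ = (7.553 − 1.112) / 0.33 = 19.52 mg/L.

19.5 mg/L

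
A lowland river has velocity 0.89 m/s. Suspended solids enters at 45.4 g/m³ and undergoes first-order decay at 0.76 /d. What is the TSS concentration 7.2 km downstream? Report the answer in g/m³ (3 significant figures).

Travel time t = 7.2 km / 0.89 m/s = 7200/0.89 = 8090 s = 0.09363 d.
First-order decay: C = 45.4·exp(−0.76·0.09363) = 45.4·0.9313 = 42.28 g/m³.

42.3 g/m³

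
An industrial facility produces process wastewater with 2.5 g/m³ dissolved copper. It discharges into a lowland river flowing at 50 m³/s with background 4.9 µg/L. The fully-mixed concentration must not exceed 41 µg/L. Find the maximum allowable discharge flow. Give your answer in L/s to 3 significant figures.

4.9 µg/L = 0.0049 mg/L.
41 µg/L = 0.041 mg/L.
Mass balance at complete mixing: C_std·(Q_w + Q_r) = Q_w·C_e + Q_r·C_b.
Rearranging, Q_w = Q_r·(C_std − C_b)/(C_e − C_std) = 50·(0.041 − 0.0049) / (2.5 − 0.041) = 0.734 m³/s.
= 734 L/s.

734 L/s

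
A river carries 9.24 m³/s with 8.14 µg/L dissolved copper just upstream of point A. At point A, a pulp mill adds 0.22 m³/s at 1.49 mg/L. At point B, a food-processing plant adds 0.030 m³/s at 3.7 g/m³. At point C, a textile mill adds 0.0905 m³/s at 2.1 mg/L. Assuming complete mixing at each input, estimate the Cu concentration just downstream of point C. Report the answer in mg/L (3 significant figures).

0.0735 mg/L

8.14 µg/L = 0.00814 mg/L.
After input A: C = (9.24·0.00814 + 0.22·1.49) / 9.46 = 0.0426 mg/L.
After input B: C = (9.46·0.0426 + 0.03·3.7) / 9.49 = 0.05416 mg/L.
After input C: C = (9.49·0.05416 + 0.0905·2.1) / 9.581 = 0.07349 mg/L.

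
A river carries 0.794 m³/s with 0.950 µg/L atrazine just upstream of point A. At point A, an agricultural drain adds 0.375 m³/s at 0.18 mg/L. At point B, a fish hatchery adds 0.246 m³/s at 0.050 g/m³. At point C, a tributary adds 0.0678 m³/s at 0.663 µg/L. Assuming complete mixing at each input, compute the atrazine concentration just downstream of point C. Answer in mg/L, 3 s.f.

0.0544 mg/L

0.950 µg/L = 0.00095 mg/L.
After input A: C = (0.794·0.00095 + 0.375·0.18) / 1.169 = 0.05839 mg/L.
After input B: C = (1.169·0.05839 + 0.246·0.05) / 1.415 = 0.05693 mg/L.
0.663 µg/L = 0.000663 mg/L.
After input C: C = (1.415·0.05693 + 0.0678·0.000663) / 1.483 = 0.05436 mg/L.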